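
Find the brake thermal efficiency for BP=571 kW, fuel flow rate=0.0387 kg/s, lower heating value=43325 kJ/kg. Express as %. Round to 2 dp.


eta_BTE = (BP / (mf * LHV)) * 100
Denominator = 0.0387 * 43325 = 1676.6775 kW
eta_BTE = (571 / 1676.6775) * 100 = 34.06%


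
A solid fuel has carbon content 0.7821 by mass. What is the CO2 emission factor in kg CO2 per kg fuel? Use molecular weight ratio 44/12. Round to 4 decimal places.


EF = C_frac * (M_CO2 / M_C)
EF = 0.7821 * (44/12)
EF = 0.7821 * 3.666667 = 2.8677 kg_CO2/kg_fuel


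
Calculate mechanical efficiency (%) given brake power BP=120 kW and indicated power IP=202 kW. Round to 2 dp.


eta_mech = (BP / IP) * 100
Ratio = 120 / 202 = 0.5941
eta_mech = 0.5941 * 100 = 59.41%


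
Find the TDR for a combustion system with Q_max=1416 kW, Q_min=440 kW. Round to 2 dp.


TDR = Q_max / Q_min
TDR = 1416 / 440 = 3.22


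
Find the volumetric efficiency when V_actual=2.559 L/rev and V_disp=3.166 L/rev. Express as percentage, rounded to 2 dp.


eta_v = (V_actual / V_disp) * 100
Ratio = 2.559 / 3.166 = 0.8083
eta_v = 0.8083 * 100 = 80.83%


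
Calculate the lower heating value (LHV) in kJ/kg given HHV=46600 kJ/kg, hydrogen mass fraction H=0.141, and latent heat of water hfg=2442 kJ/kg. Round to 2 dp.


LHV = HHV - hfg * 9 * H
Water correction = 2442 * 9 * 0.141 = 3098.898 kJ/kg
LHV = 46600 - 3098.898 = 43501.10 kJ/kg


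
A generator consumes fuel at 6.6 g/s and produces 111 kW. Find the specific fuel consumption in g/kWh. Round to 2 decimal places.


SFC = (mf / BP) * 3600
Rate = 6.6 / 111 = 0.059459 g/(s*kW)
SFC = 0.059459 * 3600 = 214.05 g/kWh


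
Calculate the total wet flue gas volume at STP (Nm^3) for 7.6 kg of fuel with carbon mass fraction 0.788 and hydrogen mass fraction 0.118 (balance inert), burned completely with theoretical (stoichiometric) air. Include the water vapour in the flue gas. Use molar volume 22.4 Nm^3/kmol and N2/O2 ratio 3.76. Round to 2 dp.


Per kg fuel: CO2 = (C/12 kmol)*22.4 = (0.788/12)*22.4 = 1.47093 Nm^3
Per kg fuel: H2O = (H/2 kmol)*22.4 = (0.118/2)*22.4 = 1.32160 Nm^3
O2 needed per kg fuel = C/12 + H/4 = 0.788/12 + 0.118/4 = 0.09516667 kmol
Per kg fuel: N2 = O2*3.76*22.4 = 0.09516667*3.76*22.4 = 8.01532 Nm^3
Total per kg = 1.47093 + 1.32160 + 8.01532 = 10.80785 Nm^3
Total = 10.80785 * 7.6 = 82.14 Nm^3


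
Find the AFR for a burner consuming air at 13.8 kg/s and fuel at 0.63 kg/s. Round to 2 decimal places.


AFR = m_air / m_fuel
AFR = 13.8 / 0.63 = 21.90


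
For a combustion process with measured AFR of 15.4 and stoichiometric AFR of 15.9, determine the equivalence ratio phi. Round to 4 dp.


phi = AFR_stoich / AFR_actual
phi = 15.9 / 15.4 = 1.0325


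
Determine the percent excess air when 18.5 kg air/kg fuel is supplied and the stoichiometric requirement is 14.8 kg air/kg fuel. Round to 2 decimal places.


Excess air = actual - stoichiometric = 18.5 - 14.8 = 3.70 kg/kg fuel
Excess air % = (excess / stoich) * 100 = (3.70 / 14.8) * 100 = 25.00%


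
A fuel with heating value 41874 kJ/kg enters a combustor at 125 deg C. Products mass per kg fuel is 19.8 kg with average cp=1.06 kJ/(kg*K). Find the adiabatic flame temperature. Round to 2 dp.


T_ad = T_in + Hc / (m_p * cp)
Denominator = 19.8 * 1.06 = 20.9880
Temperature rise = 41874 / 20.9880 = 1995.14 K
T_ad = 125 + 1995.14 = 2120.14 deg C


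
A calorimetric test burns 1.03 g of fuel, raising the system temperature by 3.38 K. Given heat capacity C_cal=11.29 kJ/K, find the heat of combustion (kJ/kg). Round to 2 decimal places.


Hc = C_cal * delta_T / m_fuel
Q_released = 11.29 * 3.38 = 38.1602 kJ
m_fuel = 1.03 g = 1.03/1000 kg = 0.001030 kg
Hc = 38.1602 / 0.001030 = 37048.74 kJ/kg


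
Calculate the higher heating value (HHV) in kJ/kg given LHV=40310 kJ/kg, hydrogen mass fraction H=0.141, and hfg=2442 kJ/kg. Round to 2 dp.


HHV = LHV + hfg * 9 * H
Water addition = 2442 * 9 * 0.141 = 3098.898 kJ/kg
HHV = 40310 + 3098.898 = 43408.90 kJ/kg


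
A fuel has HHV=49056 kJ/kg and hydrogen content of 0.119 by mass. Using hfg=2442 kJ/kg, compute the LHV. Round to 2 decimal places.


LHV = HHV - hfg * 9 * H
Water correction = 2442 * 9 * 0.119 = 2615.382 kJ/kg
LHV = 49056 - 2615.382 = 46440.62 kJ/kg


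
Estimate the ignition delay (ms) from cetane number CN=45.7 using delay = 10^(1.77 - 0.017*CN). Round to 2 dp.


delay = 10^(1.77 - 0.017*CN)
Exponent = 1.77 - 0.017*45.7 = 0.9931
delay = 10^0.9931 = 9.84 ms


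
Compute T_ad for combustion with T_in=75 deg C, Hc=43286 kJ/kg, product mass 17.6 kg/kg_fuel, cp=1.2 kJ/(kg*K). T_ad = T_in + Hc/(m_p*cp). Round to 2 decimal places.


T_ad = T_in + Hc / (m_p * cp)
Denominator = 17.6 * 1.2 = 21.1200
Temperature rise = 43286 / 21.1200 = 2049.53 K
T_ad = 75 + 2049.53 = 2124.53 deg C


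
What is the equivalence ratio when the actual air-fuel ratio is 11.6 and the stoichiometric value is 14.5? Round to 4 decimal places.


phi = AFR_stoich / AFR_actual
phi = 14.5 / 11.6 = 1.2500


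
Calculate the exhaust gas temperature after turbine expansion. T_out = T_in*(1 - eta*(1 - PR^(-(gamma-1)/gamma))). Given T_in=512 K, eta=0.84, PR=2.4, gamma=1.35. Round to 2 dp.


T_out = T_in * (1 - eta * (1 - PR^(-(gamma-1)/gamma)))
Exponent = -(1.35-1)/1.35 = -0.25925926
PR^exp = 2.4^(-0.25925926) = 0.79694200
Factor = 1 - 0.84*(1 - 0.79694200) = 0.82943128
T_out = 512 * 0.82943128 = 424.67 K


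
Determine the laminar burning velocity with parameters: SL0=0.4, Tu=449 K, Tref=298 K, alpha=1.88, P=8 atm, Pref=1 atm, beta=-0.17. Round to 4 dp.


SL = SL0 * (Tu/Tref)^alpha * (P/Pref)^beta
T ratio = 449/298 = 1.50671141
(T ratio)^alpha = 1.50671141^1.88 = 2.161208
(P/Pref)^beta = 8^(-0.17) = 0.702222
SL = 0.4 * 2.161208 * 0.702222 = 0.6071 m/s


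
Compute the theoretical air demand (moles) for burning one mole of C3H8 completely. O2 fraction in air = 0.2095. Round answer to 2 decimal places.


Balanced combustion: C3H8 + 5 O2 -> 3 CO2 + 4 H2O
O2 needed = C + H/4 = 3 + 8/4 = 5.00 moles
Air moles = O2 / 0.2095 = 5.00 / 0.2095 = 23.87 moles air


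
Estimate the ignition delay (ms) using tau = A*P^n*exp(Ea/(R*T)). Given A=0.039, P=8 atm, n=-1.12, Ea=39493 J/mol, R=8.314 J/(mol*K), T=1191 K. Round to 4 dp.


tau = A * P^n * exp(Ea/(R*T))
P^n = 8^(-1.12) = 0.09739557
Ea/(R*T) = 39493/(8.314*1191) = 3.988397
exp(Ea/(R*T)) = 53.968290
tau = 0.039 * 0.09739557 * 53.968290 = 0.2050 ms


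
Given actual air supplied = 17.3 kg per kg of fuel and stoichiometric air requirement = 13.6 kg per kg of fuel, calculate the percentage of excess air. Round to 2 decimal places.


Excess air = actual - stoichiometric = 17.3 - 13.6 = 3.70 kg/kg fuel
Excess air % = (excess / stoich) * 100 = (3.70 / 13.6) * 100 = 27.21%


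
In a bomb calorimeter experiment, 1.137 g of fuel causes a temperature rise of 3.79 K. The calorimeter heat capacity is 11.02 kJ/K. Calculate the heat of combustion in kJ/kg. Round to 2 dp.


Hc = C_cal * delta_T / m_fuel
Q_released = 11.02 * 3.79 = 41.7658 kJ
m_fuel = 1.137 g = 1.137/1000 kg = 0.001137 kg
Hc = 41.7658 / 0.001137 = 36733.33 kJ/kg


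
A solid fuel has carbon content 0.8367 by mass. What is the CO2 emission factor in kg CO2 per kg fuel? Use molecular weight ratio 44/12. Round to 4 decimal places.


EF = C_frac * (M_CO2 / M_C)
EF = 0.8367 * (44/12)
EF = 0.8367 * 3.666667 = 3.0679 kg_CO2/kg_fuel


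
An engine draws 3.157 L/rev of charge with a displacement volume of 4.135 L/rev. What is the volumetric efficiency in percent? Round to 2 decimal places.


eta_v = (V_actual / V_disp) * 100
Ratio = 3.157 / 4.135 = 0.7635
eta_v = 0.7635 * 100 = 76.35%


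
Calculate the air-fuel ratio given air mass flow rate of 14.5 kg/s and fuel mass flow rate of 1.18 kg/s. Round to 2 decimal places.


AFR = m_air / m_fuel
AFR = 14.5 / 1.18 = 12.29


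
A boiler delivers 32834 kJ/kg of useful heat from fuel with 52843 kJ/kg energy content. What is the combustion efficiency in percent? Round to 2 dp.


Efficiency = (Q_useful / Q_fuel) * 100
Efficiency = (32834 / 52843) * 100
Efficiency = 0.6214 * 100 = 62.14%


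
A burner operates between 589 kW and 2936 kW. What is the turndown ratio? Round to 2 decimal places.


TDR = Q_max / Q_min
TDR = 2936 / 589 = 4.98


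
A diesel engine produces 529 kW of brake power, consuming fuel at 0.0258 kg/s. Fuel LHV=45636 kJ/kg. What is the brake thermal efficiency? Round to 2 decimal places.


eta_BTE = (BP / (mf * LHV)) * 100
Denominator = 0.0258 * 45636 = 1177.4088 kW
eta_BTE = (529 / 1177.4088) * 100 = 44.93%


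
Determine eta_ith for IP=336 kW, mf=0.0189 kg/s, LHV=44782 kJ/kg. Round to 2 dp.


eta_ith = (IP / (mf * LHV)) * 100
Denominator = 0.0189 * 44782 = 846.3798 kW
eta_ith = (336 / 846.3798) * 100 = 39.70%


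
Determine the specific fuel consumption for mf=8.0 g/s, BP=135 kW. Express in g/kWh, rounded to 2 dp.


SFC = (mf / BP) * 3600
Rate = 8.0 / 135 = 0.059259 g/(s*kW)
SFC = 0.059259 * 3600 = 213.33 g/kWh


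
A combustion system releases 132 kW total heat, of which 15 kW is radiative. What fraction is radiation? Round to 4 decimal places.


f_rad = Q_rad / Q_total
f_rad = 15 / 132 = 0.1136


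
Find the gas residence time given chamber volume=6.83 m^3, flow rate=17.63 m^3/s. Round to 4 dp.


tau = V / Q_flow
tau = 6.83 / 17.63 = 0.3874 s


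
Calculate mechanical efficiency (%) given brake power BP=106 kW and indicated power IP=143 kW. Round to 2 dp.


eta_mech = (BP / IP) * 100
Ratio = 106 / 143 = 0.7413
eta_mech = 0.7413 * 100 = 74.13%


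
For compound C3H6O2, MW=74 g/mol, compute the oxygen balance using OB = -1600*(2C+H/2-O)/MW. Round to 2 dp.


OB = -1600 * (2C + H/2 - O) / MW
Inner = 2*3 + 6/2 - 2 = 7.00
OB = -1600 * 7.00 / 74 = -151.35%


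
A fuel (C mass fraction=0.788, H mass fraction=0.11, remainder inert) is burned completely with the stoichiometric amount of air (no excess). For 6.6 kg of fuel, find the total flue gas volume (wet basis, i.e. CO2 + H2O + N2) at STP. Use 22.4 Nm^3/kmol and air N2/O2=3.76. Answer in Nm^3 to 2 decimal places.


Per kg fuel: CO2 = (C/12 kmol)*22.4 = (0.788/12)*22.4 = 1.47093 Nm^3
Per kg fuel: H2O = (H/2 kmol)*22.4 = (0.11/2)*22.4 = 1.23200 Nm^3
O2 needed per kg fuel = C/12 + H/4 = 0.788/12 + 0.11/4 = 0.09316667 kmol
Per kg fuel: N2 = O2*3.76*22.4 = 0.09316667*3.76*22.4 = 7.84687 Nm^3
Total per kg = 1.47093 + 1.23200 + 7.84687 = 10.54980 Nm^3
Total = 10.54980 * 6.6 = 69.63 Nm^3


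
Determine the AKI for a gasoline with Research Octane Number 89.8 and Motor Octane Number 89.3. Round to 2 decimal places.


AKI = (RON + MON) / 2
AKI = (89.8 + 89.3) / 2
AKI = 179.1 / 2 = 89.55


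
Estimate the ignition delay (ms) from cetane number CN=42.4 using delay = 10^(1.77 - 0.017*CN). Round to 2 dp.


delay = 10^(1.77 - 0.017*CN)
Exponent = 1.77 - 0.017*42.4 = 1.0492
delay = 10^1.0492 = 11.20 ms


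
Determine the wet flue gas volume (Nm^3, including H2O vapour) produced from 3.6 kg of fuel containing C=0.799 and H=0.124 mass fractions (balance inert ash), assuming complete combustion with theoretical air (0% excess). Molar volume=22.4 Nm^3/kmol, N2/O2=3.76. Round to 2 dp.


Per kg fuel: CO2 = (C/12 kmol)*22.4 = (0.799/12)*22.4 = 1.49147 Nm^3
Per kg fuel: H2O = (H/2 kmol)*22.4 = (0.124/2)*22.4 = 1.38880 Nm^3
O2 needed per kg fuel = C/12 + H/4 = 0.799/12 + 0.124/4 = 0.09758333 kmol
Per kg fuel: N2 = O2*3.76*22.4 = 0.09758333*3.76*22.4 = 8.21886 Nm^3
Total per kg = 1.49147 + 1.38880 + 8.21886 = 11.09913 Nm^3
Total = 11.09913 * 3.6 = 39.96 Nm^3


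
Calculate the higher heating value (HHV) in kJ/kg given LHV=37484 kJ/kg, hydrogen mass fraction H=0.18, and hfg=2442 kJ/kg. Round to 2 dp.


HHV = LHV + hfg * 9 * H
Water addition = 2442 * 9 * 0.18 = 3956.040 kJ/kg
HHV = 37484 + 3956.040 = 41440.04 kJ/kg


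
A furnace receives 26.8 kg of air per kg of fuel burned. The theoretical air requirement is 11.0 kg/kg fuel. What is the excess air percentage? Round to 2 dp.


Excess air = actual - stoichiometric = 26.8 - 11.0 = 15.80 kg/kg fuel
Excess air % = (excess / stoich) * 100 = (15.80 / 11.0) * 100 = 143.64%


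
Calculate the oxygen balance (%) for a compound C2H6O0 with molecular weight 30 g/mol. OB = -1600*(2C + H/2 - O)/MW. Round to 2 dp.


OB = -1600 * (2C + H/2 - O) / MW
Inner = 2*2 + 6/2 - 0 = 7.00
OB = -1600 * 7.00 / 30 = -373.33%


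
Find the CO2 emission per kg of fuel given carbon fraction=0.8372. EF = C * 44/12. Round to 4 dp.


EF = C_frac * (M_CO2 / M_C)
EF = 0.8372 * (44/12)
EF = 0.8372 * 3.666667 = 3.0697 kg_CO2/kg_fuel


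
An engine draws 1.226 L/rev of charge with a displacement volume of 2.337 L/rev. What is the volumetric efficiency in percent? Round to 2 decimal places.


eta_v = (V_actual / V_disp) * 100
Ratio = 1.226 / 2.337 = 0.5246
eta_v = 0.5246 * 100 = 52.46%


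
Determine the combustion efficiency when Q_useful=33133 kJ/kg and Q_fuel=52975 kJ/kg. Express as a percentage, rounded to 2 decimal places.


Efficiency = (Q_useful / Q_fuel) * 100
Efficiency = (33133 / 52975) * 100
Efficiency = 0.6254 * 100 = 62.54%


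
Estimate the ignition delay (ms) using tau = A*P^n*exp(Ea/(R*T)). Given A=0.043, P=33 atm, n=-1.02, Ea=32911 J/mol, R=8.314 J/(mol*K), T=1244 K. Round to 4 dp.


tau = A * P^n * exp(Ea/(R*T))
P^n = 33^(-1.02) = 0.02825633
Ea/(R*T) = 32911/(8.314*1244) = 3.182077
exp(Ea/(R*T)) = 24.096749
tau = 0.043 * 0.02825633 * 24.096749 = 0.0293 ms


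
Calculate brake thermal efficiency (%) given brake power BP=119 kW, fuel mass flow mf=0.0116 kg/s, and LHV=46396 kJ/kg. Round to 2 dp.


eta_BTE = (BP / (mf * LHV)) * 100
Denominator = 0.0116 * 46396 = 538.1936 kW
eta_BTE = (119 / 538.1936) * 100 = 22.11%


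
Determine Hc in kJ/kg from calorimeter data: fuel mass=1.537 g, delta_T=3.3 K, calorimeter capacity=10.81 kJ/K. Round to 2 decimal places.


Hc = C_cal * delta_T / m_fuel
Q_released = 10.81 * 3.3 = 35.6730 kJ
m_fuel = 1.537 g = 1.537/1000 kg = 0.001537 kg
Hc = 35.6730 / 0.001537 = 23209.50 kJ/kg


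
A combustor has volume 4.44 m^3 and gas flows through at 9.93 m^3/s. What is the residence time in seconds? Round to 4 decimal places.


tau = V / Q_flow
tau = 4.44 / 9.93 = 0.4471 s


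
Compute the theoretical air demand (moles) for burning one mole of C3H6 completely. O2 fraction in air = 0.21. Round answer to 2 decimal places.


Balanced combustion: C3H6 + 4.5 O2 -> 3 CO2 + 3 H2O
O2 needed = C + H/4 = 3 + 6/4 = 4.50 moles
Air moles = O2 / 0.21 = 4.50 / 0.21 = 21.43 moles air


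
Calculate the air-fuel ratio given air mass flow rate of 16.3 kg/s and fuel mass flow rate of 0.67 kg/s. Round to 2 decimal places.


AFR = m_air / m_fuel
AFR = 16.3 / 0.67 = 24.33


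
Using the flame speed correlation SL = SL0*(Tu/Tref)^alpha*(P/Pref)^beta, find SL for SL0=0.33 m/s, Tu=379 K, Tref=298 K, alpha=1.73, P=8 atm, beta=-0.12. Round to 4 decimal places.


SL = SL0 * (Tu/Tref)^alpha * (P/Pref)^beta
T ratio = 379/298 = 1.27181208
(T ratio)^alpha = 1.27181208^1.73 = 1.515834
(P/Pref)^beta = 8^(-0.12) = 0.779165
SL = 0.33 * 1.515834 * 0.779165 = 0.3898 m/s


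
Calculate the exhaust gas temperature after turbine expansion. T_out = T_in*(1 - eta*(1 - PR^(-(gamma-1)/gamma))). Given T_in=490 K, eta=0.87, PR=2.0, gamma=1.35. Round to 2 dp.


T_out = T_in * (1 - eta * (1 - PR^(-(gamma-1)/gamma)))
Exponent = -(1.35-1)/1.35 = -0.25925926
PR^exp = 2.0^(-0.25925926) = 0.83551680
Factor = 1 - 0.87*(1 - 0.83551680) = 0.85689962
T_out = 490 * 0.85689962 = 419.88 K


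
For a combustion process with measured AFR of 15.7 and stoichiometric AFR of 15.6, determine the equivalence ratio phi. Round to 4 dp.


phi = AFR_stoich / AFR_actual
phi = 15.6 / 15.7 = 0.9936


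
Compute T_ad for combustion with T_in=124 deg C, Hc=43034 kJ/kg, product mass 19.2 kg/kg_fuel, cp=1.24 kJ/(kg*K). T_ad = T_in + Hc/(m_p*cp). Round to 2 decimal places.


T_ad = T_in + Hc / (m_p * cp)
Denominator = 19.2 * 1.24 = 23.8080
Temperature rise = 43034 / 23.8080 = 1807.54 K
T_ad = 124 + 1807.54 = 1931.54 deg C


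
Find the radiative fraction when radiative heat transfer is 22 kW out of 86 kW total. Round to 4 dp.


f_rad = Q_rad / Q_total
f_rad = 22 / 86 = 0.2558


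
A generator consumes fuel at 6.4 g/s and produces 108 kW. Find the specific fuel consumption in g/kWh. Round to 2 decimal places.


SFC = (mf / BP) * 3600
Rate = 6.4 / 108 = 0.059259 g/(s*kW)
SFC = 0.059259 * 3600 = 213.33 g/kWh


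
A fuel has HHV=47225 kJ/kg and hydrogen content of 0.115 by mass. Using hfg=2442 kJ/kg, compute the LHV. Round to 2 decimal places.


LHV = HHV - hfg * 9 * H
Water correction = 2442 * 9 * 0.115 = 2527.470 kJ/kg
LHV = 47225 - 2527.470 = 44697.53 kJ/kg


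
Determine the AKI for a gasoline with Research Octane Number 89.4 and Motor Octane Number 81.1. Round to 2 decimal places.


AKI = (RON + MON) / 2
AKI = (89.4 + 81.1) / 2
AKI = 170.5 / 2 = 85.25


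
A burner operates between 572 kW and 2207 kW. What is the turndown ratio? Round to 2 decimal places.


TDR = Q_max / Q_min
TDR = 2207 / 572 = 3.86


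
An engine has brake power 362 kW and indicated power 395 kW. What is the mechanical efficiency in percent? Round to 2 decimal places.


eta_mech = (BP / IP) * 100
Ratio = 362 / 395 = 0.9165
eta_mech = 0.9165 * 100 = 91.65%


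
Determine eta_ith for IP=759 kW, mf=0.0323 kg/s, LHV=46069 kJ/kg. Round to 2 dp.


eta_ith = (IP / (mf * LHV)) * 100
Denominator = 0.0323 * 46069 = 1488.0287 kW
eta_ith = (759 / 1488.0287) * 100 = 51.01%


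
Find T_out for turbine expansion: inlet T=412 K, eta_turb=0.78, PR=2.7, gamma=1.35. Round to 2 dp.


T_out = T_in * (1 - eta * (1 - PR^(-(gamma-1)/gamma)))
Exponent = -(1.35-1)/1.35 = -0.25925926
PR^exp = 2.7^(-0.25925926) = 0.77297411
Factor = 1 - 0.78*(1 - 0.77297411) = 0.82291981
T_out = 412 * 0.82291981 = 339.04 K


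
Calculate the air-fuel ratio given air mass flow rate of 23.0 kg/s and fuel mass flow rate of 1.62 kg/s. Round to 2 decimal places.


AFR = m_air / m_fuel
AFR = 23.0 / 1.62 = 14.20


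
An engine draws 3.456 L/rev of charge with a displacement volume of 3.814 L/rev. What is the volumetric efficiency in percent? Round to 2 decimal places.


eta_v = (V_actual / V_disp) * 100
Ratio = 3.456 / 3.814 = 0.9061
eta_v = 0.9061 * 100 = 90.61%


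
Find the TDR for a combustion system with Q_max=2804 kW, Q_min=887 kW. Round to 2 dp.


TDR = Q_max / Q_min
TDR = 2804 / 887 = 3.16


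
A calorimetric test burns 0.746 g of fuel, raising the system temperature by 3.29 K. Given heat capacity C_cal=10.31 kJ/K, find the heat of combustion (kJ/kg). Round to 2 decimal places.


Hc = C_cal * delta_T / m_fuel
Q_released = 10.31 * 3.29 = 33.9199 kJ
m_fuel = 0.746 g = 0.746/1000 kg = 0.000746 kg
Hc = 33.9199 / 0.000746 = 45469.03 kJ/kg


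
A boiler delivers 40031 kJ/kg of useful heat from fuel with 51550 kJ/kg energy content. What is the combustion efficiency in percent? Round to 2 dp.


Efficiency = (Q_useful / Q_fuel) * 100
Efficiency = (40031 / 51550) * 100
Efficiency = 0.7765 * 100 = 77.65%


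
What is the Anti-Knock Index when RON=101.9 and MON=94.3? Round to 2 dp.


AKI = (RON + MON) / 2
AKI = (101.9 + 94.3) / 2
AKI = 196.2 / 2 = 98.10


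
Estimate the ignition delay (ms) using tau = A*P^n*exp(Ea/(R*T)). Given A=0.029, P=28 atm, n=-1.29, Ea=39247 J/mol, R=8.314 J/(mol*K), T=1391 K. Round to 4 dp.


tau = A * P^n * exp(Ea/(R*T))
P^n = 28^(-1.29) = 0.01358833
Ea/(R*T) = 39247/(8.314*1391) = 3.393668
exp(Ea/(R*T)) = 29.774958
tau = 0.029 * 0.01358833 * 29.774958 = 0.0117 ms


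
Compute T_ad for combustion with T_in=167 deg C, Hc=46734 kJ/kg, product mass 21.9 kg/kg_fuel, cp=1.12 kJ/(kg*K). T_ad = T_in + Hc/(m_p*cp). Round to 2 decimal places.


T_ad = T_in + Hc / (m_p * cp)
Denominator = 21.9 * 1.12 = 24.5280
Temperature rise = 46734 / 24.5280 = 1905.33 K
T_ad = 167 + 1905.33 = 2072.33 deg C


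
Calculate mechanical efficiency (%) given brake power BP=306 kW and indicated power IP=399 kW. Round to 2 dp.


eta_mech = (BP / IP) * 100
Ratio = 306 / 399 = 0.7669
eta_mech = 0.7669 * 100 = 76.69%


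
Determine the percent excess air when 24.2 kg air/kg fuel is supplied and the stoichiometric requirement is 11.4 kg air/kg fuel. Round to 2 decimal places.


Excess air = actual - stoichiometric = 24.2 - 11.4 = 12.80 kg/kg fuel
Excess air % = (excess / stoich) * 100 = (12.80 / 11.4) * 100 = 112.28%


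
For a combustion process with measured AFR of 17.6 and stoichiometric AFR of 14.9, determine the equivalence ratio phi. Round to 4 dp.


phi = AFR_stoich / AFR_actual
phi = 14.9 / 17.6 = 0.8466


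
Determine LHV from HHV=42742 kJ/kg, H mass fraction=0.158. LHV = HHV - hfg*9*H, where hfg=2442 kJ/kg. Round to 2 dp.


LHV = HHV - hfg * 9 * H
Water correction = 2442 * 9 * 0.158 = 3472.524 kJ/kg
LHV = 42742 - 3472.524 = 39269.48 kJ/kg


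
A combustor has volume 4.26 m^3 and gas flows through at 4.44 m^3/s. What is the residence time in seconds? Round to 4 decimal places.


tau = V / Q_flow
tau = 4.26 / 4.44 = 0.9595 s


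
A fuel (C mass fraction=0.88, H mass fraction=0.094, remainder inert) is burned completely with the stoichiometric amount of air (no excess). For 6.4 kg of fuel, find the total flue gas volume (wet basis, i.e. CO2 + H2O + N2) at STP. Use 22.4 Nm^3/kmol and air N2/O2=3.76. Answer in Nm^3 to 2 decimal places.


Per kg fuel: CO2 = (C/12 kmol)*22.4 = (0.88/12)*22.4 = 1.64267 Nm^3
Per kg fuel: H2O = (H/2 kmol)*22.4 = (0.094/2)*22.4 = 1.05280 Nm^3
O2 needed per kg fuel = C/12 + H/4 = 0.88/12 + 0.094/4 = 0.09683333 kmol
Per kg fuel: N2 = O2*3.76*22.4 = 0.09683333*3.76*22.4 = 8.15569 Nm^3
Total per kg = 1.64267 + 1.05280 + 8.15569 = 10.85116 Nm^3
Total = 10.85116 * 6.4 = 69.45 Nm^3


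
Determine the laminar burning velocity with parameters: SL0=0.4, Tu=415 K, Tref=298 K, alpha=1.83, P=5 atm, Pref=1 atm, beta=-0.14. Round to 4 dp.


SL = SL0 * (Tu/Tref)^alpha * (P/Pref)^beta
T ratio = 415/298 = 1.39261745
(T ratio)^alpha = 1.39261745^1.83 = 1.833210
(P/Pref)^beta = 5^(-0.14) = 0.798260
SL = 0.4 * 1.833210 * 0.798260 = 0.5854 m/s


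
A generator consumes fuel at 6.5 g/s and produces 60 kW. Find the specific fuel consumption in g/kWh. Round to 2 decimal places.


SFC = (mf / BP) * 3600
Rate = 6.5 / 60 = 0.108333 g/(s*kW)
SFC = 0.108333 * 3600 = 390.00 g/kWh


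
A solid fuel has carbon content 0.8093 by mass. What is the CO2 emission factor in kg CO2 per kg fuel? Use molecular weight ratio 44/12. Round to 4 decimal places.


EF = C_frac * (M_CO2 / M_C)
EF = 0.8093 * (44/12)
EF = 0.8093 * 3.666667 = 2.9674 kg_CO2/kg_fuel


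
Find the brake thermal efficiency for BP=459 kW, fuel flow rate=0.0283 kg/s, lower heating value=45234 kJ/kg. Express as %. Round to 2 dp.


eta_BTE = (BP / (mf * LHV)) * 100
Denominator = 0.0283 * 45234 = 1280.1222 kW
eta_BTE = (459 / 1280.1222) * 100 = 35.86%


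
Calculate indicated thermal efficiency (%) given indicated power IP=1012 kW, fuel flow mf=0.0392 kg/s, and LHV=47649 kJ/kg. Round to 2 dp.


eta_ith = (IP / (mf * LHV)) * 100
Denominator = 0.0392 * 47649 = 1867.8408 kW
eta_ith = (1012 / 1867.8408) * 100 = 54.18%


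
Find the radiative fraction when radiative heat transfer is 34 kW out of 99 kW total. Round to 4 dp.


f_rad = Q_rad / Q_total
f_rad = 34 / 99 = 0.3434


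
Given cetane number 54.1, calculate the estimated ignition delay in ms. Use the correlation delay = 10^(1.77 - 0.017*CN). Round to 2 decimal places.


delay = 10^(1.77 - 0.017*CN)
Exponent = 1.77 - 0.017*54.1 = 0.8503
delay = 10^0.8503 = 7.08 ms


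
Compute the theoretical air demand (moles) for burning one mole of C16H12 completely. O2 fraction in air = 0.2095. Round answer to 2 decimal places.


Balanced combustion: C16H12 + 19 O2 -> 16 CO2 + 6 H2O
O2 needed = C + H/4 = 16 + 12/4 = 19.00 moles
Air moles = O2 / 0.2095 = 19.00 / 0.2095 = 90.69 moles air


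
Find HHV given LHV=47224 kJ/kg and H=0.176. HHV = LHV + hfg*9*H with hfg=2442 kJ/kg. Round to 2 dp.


HHV = LHV + hfg * 9 * H
Water addition = 2442 * 9 * 0.176 = 3868.128 kJ/kg
HHV = 47224 + 3868.128 = 51092.13 kJ/kg


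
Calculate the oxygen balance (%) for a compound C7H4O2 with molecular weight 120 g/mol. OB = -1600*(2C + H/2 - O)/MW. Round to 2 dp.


OB = -1600 * (2C + H/2 - O) / MW
Inner = 2*7 + 4/2 - 2 = 14.00
OB = -1600 * 14.00 / 120 = -186.67%


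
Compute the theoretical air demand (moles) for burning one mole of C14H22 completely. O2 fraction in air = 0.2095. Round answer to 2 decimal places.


Balanced combustion: C14H22 + 19.5 O2 -> 14 CO2 + 11 H2O
O2 needed = C + H/4 = 14 + 22/4 = 19.50 moles
Air moles = O2 / 0.2095 = 19.50 / 0.2095 = 93.08 moles air


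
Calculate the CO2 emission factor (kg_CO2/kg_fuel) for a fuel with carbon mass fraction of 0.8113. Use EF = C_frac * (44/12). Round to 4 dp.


EF = C_frac * (M_CO2 / M_C)
EF = 0.8113 * (44/12)
EF = 0.8113 * 3.666667 = 2.9748 kg_CO2/kg_fuel


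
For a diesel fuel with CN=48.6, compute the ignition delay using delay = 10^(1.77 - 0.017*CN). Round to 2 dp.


delay = 10^(1.77 - 0.017*CN)
Exponent = 1.77 - 0.017*48.6 = 0.9438
delay = 10^0.9438 = 8.79 ms


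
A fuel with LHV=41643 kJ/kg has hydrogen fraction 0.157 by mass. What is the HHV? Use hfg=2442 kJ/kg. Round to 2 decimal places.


HHV = LHV + hfg * 9 * H
Water addition = 2442 * 9 * 0.157 = 3450.546 kJ/kg
HHV = 41643 + 3450.546 = 45093.55 kJ/kg


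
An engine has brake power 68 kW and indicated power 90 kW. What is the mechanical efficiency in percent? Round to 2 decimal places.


eta_mech = (BP / IP) * 100
Ratio = 68 / 90 = 0.7556
eta_mech = 0.7556 * 100 = 75.56%


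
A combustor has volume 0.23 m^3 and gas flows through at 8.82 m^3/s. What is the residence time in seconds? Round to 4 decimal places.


tau = V / Q_flow
tau = 0.23 / 8.82 = 0.0261 s


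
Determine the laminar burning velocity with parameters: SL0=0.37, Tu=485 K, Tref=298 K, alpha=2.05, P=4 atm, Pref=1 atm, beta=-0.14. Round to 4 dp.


SL = SL0 * (Tu/Tref)^alpha * (P/Pref)^beta
T ratio = 485/298 = 1.62751678
(T ratio)^alpha = 1.62751678^2.05 = 2.714109
(P/Pref)^beta = 4^(-0.14) = 0.823591
SL = 0.37 * 2.714109 * 0.823591 = 0.8271 m/s


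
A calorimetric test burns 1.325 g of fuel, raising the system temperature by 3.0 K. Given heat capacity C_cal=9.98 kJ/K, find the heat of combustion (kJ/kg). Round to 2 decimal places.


Hc = C_cal * delta_T / m_fuel
Q_released = 9.98 * 3.0 = 29.9400 kJ
m_fuel = 1.325 g = 1.325/1000 kg = 0.001325 kg
Hc = 29.9400 / 0.001325 = 22596.23 kJ/kg


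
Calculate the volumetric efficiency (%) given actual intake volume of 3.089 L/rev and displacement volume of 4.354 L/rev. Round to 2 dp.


eta_v = (V_actual / V_disp) * 100
Ratio = 3.089 / 4.354 = 0.7095
eta_v = 0.7095 * 100 = 70.95%


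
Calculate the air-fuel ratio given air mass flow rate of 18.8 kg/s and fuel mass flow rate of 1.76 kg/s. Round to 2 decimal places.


AFR = m_air / m_fuel
AFR = 18.8 / 1.76 = 10.68


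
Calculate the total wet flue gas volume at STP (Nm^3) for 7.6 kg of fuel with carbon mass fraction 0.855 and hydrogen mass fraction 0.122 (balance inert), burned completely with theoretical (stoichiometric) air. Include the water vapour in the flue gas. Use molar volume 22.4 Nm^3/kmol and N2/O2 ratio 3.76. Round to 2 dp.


Per kg fuel: CO2 = (C/12 kmol)*22.4 = (0.855/12)*22.4 = 1.59600 Nm^3
Per kg fuel: H2O = (H/2 kmol)*22.4 = (0.122/2)*22.4 = 1.36640 Nm^3
O2 needed per kg fuel = C/12 + H/4 = 0.855/12 + 0.122/4 = 0.10175000 kmol
Per kg fuel: N2 = O2*3.76*22.4 = 0.10175000*3.76*22.4 = 8.56979 Nm^3
Total per kg = 1.59600 + 1.36640 + 8.56979 = 11.53219 Nm^3
Total = 11.53219 * 7.6 = 87.64 Nm^3


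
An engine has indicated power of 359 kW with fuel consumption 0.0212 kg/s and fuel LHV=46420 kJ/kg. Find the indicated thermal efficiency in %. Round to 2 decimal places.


eta_ith = (IP / (mf * LHV)) * 100
Denominator = 0.0212 * 46420 = 984.1040 kW
eta_ith = (359 / 984.1040) * 100 = 36.48%


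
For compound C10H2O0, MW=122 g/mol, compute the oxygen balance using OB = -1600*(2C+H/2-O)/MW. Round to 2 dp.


OB = -1600 * (2C + H/2 - O) / MW
Inner = 2*10 + 2/2 - 0 = 21.00
OB = -1600 * 21.00 / 122 = -275.41%


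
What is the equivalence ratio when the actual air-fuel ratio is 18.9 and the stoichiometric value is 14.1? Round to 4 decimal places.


phi = AFR_stoich / AFR_actual
phi = 14.1 / 18.9 = 0.7460


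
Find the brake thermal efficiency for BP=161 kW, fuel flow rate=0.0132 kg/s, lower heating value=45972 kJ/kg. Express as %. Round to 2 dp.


eta_BTE = (BP / (mf * LHV)) * 100
Denominator = 0.0132 * 45972 = 606.8304 kW
eta_BTE = (161 / 606.8304) * 100 = 26.53%


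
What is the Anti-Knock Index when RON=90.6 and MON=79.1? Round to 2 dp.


AKI = (RON + MON) / 2
AKI = (90.6 + 79.1) / 2
AKI = 169.7 / 2 = 84.85


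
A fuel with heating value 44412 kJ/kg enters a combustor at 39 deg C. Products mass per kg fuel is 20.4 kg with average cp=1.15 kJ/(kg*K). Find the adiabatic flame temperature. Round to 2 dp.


T_ad = T_in + Hc / (m_p * cp)
Denominator = 20.4 * 1.15 = 23.4600
Temperature rise = 44412 / 23.4600 = 1893.09 K
T_ad = 39 + 1893.09 = 1932.09 deg C


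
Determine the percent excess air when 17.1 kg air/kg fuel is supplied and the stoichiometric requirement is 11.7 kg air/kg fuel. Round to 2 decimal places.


Excess air = actual - stoichiometric = 17.1 - 11.7 = 5.40 kg/kg fuel
Excess air % = (excess / stoich) * 100 = (5.40 / 11.7) * 100 = 46.15%


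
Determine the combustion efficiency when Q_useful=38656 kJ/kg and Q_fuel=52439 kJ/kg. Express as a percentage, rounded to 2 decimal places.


Efficiency = (Q_useful / Q_fuel) * 100
Efficiency = (38656 / 52439) * 100
Efficiency = 0.7372 * 100 = 73.72%


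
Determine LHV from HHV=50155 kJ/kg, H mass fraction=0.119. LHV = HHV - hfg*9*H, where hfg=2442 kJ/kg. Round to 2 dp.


LHV = HHV - hfg * 9 * H
Water correction = 2442 * 9 * 0.119 = 2615.382 kJ/kg
LHV = 50155 - 2615.382 = 47539.62 kJ/kg


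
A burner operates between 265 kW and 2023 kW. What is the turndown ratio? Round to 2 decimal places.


TDR = Q_max / Q_min
TDR = 2023 / 265 = 7.63


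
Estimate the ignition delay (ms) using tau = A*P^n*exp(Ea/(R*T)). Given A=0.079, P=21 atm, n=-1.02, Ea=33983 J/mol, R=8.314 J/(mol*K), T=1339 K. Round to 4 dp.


tau = A * P^n * exp(Ea/(R*T))
P^n = 21^(-1.02) = 0.04480601
Ea/(R*T) = 33983/(8.314*1339) = 3.052609
exp(Ea/(R*T)) = 21.170497
tau = 0.079 * 0.04480601 * 21.170497 = 0.0749 ms


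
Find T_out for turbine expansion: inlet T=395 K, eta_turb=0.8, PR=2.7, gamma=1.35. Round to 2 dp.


T_out = T_in * (1 - eta * (1 - PR^(-(gamma-1)/gamma)))
Exponent = -(1.35-1)/1.35 = -0.25925926
PR^exp = 2.7^(-0.25925926) = 0.77297411
Factor = 1 - 0.8*(1 - 0.77297411) = 0.81837929
T_out = 395 * 0.81837929 = 323.26 K


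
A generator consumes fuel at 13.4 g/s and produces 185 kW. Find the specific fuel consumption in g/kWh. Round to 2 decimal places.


SFC = (mf / BP) * 3600
Rate = 13.4 / 185 = 0.072432 g/(s*kW)
SFC = 0.072432 * 3600 = 260.76 g/kWh


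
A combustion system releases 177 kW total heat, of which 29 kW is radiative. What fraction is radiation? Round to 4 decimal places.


f_rad = Q_rad / Q_total
f_rad = 29 / 177 = 0.1638


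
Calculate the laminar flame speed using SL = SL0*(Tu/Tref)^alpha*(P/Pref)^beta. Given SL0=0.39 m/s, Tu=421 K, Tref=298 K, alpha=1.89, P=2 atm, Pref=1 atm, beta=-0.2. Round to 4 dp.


SL = SL0 * (Tu/Tref)^alpha * (P/Pref)^beta
T ratio = 421/298 = 1.41275168
(T ratio)^alpha = 1.41275168^1.89 = 1.921429
(P/Pref)^beta = 2^(-0.2) = 0.870551
SL = 0.39 * 1.921429 * 0.870551 = 0.6524 m/s


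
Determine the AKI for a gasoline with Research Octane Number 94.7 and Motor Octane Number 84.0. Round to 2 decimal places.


AKI = (RON + MON) / 2
AKI = (94.7 + 84.0) / 2
AKI = 178.7 / 2 = 89.35


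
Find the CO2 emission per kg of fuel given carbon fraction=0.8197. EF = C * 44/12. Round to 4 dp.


EF = C_frac * (M_CO2 / M_C)
EF = 0.8197 * (44/12)
EF = 0.8197 * 3.666667 = 3.0056 kg_CO2/kg_fuel


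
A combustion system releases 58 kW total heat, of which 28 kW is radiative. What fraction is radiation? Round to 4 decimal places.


f_rad = Q_rad / Q_total
f_rad = 28 / 58 = 0.4828


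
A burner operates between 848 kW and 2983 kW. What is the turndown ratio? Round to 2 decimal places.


TDR = Q_max / Q_min
TDR = 2983 / 848 = 3.52


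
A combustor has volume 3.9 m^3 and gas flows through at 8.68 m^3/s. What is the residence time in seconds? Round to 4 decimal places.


tau = V / Q_flow
tau = 3.9 / 8.68 = 0.4493 s


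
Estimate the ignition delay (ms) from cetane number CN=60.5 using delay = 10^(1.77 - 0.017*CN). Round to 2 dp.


delay = 10^(1.77 - 0.017*CN)
Exponent = 1.77 - 0.017*60.5 = 0.7415
delay = 10^0.7415 = 5.51 ms


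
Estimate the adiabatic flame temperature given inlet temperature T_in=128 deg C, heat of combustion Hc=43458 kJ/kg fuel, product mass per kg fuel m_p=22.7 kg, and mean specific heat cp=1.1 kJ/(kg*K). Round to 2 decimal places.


T_ad = T_in + Hc / (m_p * cp)
Denominator = 22.7 * 1.1 = 24.9700
Temperature rise = 43458 / 24.9700 = 1740.41 K
T_ad = 128 + 1740.41 = 1868.41 deg C


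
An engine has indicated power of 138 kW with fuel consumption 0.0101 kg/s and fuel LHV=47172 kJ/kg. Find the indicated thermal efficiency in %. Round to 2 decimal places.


eta_ith = (IP / (mf * LHV)) * 100
Denominator = 0.0101 * 47172 = 476.4372 kW
eta_ith = (138 / 476.4372) * 100 = 28.96%


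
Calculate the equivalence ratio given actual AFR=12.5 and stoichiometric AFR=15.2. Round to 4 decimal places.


phi = AFR_stoich / AFR_actual
phi = 15.2 / 12.5 = 1.2160


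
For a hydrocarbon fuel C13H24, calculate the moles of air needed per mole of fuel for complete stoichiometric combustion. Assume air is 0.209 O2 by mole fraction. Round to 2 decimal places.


Balanced combustion: C13H24 + 19 O2 -> 13 CO2 + 12 H2O
O2 needed = C + H/4 = 13 + 24/4 = 19.00 moles
Air moles = O2 / 0.209 = 19.00 / 0.209 = 90.91 moles air


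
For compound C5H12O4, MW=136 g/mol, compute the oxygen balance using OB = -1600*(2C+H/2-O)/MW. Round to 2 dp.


OB = -1600 * (2C + H/2 - O) / MW
Inner = 2*5 + 12/2 - 4 = 12.00
OB = -1600 * 12.00 / 136 = -141.18%


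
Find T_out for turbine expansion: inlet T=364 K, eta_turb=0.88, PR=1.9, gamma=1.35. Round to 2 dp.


T_out = T_in * (1 - eta * (1 - PR^(-(gamma-1)/gamma)))
Exponent = -(1.35-1)/1.35 = -0.25925926
PR^exp = 1.9^(-0.25925926) = 0.84670193
Factor = 1 - 0.88*(1 - 0.84670193) = 0.86509770
T_out = 364 * 0.86509770 = 314.90 K


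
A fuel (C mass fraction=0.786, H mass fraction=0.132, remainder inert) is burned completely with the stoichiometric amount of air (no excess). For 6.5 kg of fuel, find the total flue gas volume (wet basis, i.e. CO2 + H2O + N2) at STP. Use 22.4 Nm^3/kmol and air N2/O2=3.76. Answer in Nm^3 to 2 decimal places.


Per kg fuel: CO2 = (C/12 kmol)*22.4 = (0.786/12)*22.4 = 1.46720 Nm^3
Per kg fuel: H2O = (H/2 kmol)*22.4 = (0.132/2)*22.4 = 1.47840 Nm^3
O2 needed per kg fuel = C/12 + H/4 = 0.786/12 + 0.132/4 = 0.09850000 kmol
Per kg fuel: N2 = O2*3.76*22.4 = 0.09850000*3.76*22.4 = 8.29606 Nm^3
Total per kg = 1.46720 + 1.47840 + 8.29606 = 11.24166 Nm^3
Total = 11.24166 * 6.5 = 73.07 Nm^3


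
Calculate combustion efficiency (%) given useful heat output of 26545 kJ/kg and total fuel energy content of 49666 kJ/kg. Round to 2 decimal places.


Efficiency = (Q_useful / Q_fuel) * 100
Efficiency = (26545 / 49666) * 100
Efficiency = 0.5345 * 100 = 53.45%


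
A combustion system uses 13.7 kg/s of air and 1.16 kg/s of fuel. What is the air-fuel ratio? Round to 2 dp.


AFR = m_air / m_fuel
AFR = 13.7 / 1.16 = 11.81


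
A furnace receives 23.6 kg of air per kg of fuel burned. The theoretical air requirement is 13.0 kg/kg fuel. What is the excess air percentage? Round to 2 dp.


Excess air = actual - stoichiometric = 23.6 - 13.0 = 10.60 kg/kg fuel
Excess air % = (excess / stoich) * 100 = (10.60 / 13.0) * 100 = 81.54%


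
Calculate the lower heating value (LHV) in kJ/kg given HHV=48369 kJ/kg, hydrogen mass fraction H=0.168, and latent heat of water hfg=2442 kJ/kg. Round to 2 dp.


LHV = HHV - hfg * 9 * H
Water correction = 2442 * 9 * 0.168 = 3692.304 kJ/kg
LHV = 48369 - 3692.304 = 44676.70 kJ/kg


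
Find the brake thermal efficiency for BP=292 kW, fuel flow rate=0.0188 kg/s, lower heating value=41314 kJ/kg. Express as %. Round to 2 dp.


eta_BTE = (BP / (mf * LHV)) * 100
Denominator = 0.0188 * 41314 = 776.7032 kW
eta_BTE = (292 / 776.7032) * 100 = 37.59%


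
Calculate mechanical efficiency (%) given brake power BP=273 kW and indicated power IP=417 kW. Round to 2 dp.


eta_mech = (BP / IP) * 100
Ratio = 273 / 417 = 0.6547
eta_mech = 0.6547 * 100 = 65.47%


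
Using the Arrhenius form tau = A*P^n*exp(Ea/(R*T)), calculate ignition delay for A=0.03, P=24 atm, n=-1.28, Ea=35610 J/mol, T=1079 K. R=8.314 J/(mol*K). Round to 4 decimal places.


tau = A * P^n * exp(Ea/(R*T))
P^n = 24^(-1.28) = 0.01711314
Ea/(R*T) = 35610/(8.314*1079) = 3.969543
exp(Ea/(R*T)) = 52.960321
tau = 0.03 * 0.01711314 * 52.960321 = 0.0272 ms


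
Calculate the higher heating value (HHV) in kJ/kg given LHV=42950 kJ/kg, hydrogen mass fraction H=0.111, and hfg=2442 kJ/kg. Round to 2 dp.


HHV = LHV + hfg * 9 * H
Water addition = 2442 * 9 * 0.111 = 2439.558 kJ/kg
HHV = 42950 + 2439.558 = 45389.56 kJ/kg


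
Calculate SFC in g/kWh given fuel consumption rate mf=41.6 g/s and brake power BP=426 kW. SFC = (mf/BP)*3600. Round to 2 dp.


SFC = (mf / BP) * 3600
Rate = 41.6 / 426 = 0.097653 g/(s*kW)
SFC = 0.097653 * 3600 = 351.55 g/kWh


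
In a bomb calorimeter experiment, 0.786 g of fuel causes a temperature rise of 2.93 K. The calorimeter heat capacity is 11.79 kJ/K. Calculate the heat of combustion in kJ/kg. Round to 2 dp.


Hc = C_cal * delta_T / m_fuel
Q_released = 11.79 * 2.93 = 34.5447 kJ
m_fuel = 0.786 g = 0.786/1000 kg = 0.000786 kg
Hc = 34.5447 / 0.000786 = 43950.00 kJ/kg


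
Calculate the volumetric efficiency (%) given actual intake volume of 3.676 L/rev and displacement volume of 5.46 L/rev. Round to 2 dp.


eta_v = (V_actual / V_disp) * 100
Ratio = 3.676 / 5.46 = 0.6733
eta_v = 0.6733 * 100 = 67.33%


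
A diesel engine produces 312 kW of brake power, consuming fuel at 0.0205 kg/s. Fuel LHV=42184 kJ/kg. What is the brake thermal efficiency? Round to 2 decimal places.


eta_BTE = (BP / (mf * LHV)) * 100
Denominator = 0.0205 * 42184 = 864.7720 kW
eta_BTE = (312 / 864.7720) * 100 = 36.08%


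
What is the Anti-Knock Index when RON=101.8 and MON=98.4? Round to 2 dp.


AKI = (RON + MON) / 2
AKI = (101.8 + 98.4) / 2
AKI = 200.2 / 2 = 100.10


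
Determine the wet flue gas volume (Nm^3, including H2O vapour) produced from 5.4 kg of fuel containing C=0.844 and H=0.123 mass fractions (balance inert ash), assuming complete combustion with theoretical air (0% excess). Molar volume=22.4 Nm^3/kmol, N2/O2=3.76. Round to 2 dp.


Per kg fuel: CO2 = (C/12 kmol)*22.4 = (0.844/12)*22.4 = 1.57547 Nm^3
Per kg fuel: H2O = (H/2 kmol)*22.4 = (0.123/2)*22.4 = 1.37760 Nm^3
O2 needed per kg fuel = C/12 + H/4 = 0.844/12 + 0.123/4 = 0.10108333 kmol
Per kg fuel: N2 = O2*3.76*22.4 = 0.10108333*3.76*22.4 = 8.51364 Nm^3
Total per kg = 1.57547 + 1.37760 + 8.51364 = 11.46671 Nm^3
Total = 11.46671 * 5.4 = 61.92 Nm^3


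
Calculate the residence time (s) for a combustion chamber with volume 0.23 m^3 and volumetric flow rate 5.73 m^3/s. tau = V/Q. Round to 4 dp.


tau = V / Q_flow
tau = 0.23 / 5.73 = 0.0401 s


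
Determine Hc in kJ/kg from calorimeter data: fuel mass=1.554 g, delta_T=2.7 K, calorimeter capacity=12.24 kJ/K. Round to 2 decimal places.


Hc = C_cal * delta_T / m_fuel
Q_released = 12.24 * 2.7 = 33.0480 kJ
m_fuel = 1.554 g = 1.554/1000 kg = 0.001554 kg
Hc = 33.0480 / 0.001554 = 21266.41 kJ/kg
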